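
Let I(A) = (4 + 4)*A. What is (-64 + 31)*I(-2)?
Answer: 528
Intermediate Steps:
I(A) = 8*A
(-64 + 31)*I(-2) = (-64 + 31)*(8*(-2)) = -33*(-16) = 528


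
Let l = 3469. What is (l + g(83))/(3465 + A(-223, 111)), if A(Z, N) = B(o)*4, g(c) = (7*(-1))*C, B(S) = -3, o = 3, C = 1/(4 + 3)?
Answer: 1156/1151 ≈ 1.0043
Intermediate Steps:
C = ⅐ (C = 1/7 = ⅐ ≈ 0.14286)
g(c) = -1 (g(c) = (7*(-1))*(⅐) = -7*⅐ = -1)
A(Z, N) = -12 (A(Z, N) = -3*4 = -12)
(l + g(83))/(3465 + A(-223, 111)) = (3469 - 1)/(3465 - 12) = 3468/3453 = 3468*(1/3453) = 1156/1151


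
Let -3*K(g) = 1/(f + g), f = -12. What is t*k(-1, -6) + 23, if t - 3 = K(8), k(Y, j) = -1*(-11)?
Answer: 683/12 ≈ 56.917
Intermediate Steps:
k(Y, j) = 11
K(g) = -1/(3*(-12 + g))
t = 37/12 (t = 3 - 1/(-36 + 3*8) = 3 - 1/(-36 + 24) = 3 - 1/(-12) = 3 - 1*(-1/12) = 3 + 1/12 = 37/12 ≈ 3.0833)
t*k(-1, -6) + 23 = (37/12)*11 + 23 = 407/12 + 23 = 683/12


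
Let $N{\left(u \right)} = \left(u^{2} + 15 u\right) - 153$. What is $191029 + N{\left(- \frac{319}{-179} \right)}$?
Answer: $\frac{6116816192}{32041} \approx 1.9091 \cdot 10^{5}$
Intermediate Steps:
$N{\left(u \right)} = -153 + u^{2} + 15 u$
$191029 + N{\left(- \frac{319}{-179} \right)} = 191029 + \left(-153 + \left(- \frac{319}{-179}\right)^{2} + 15 \left(- \frac{319}{-179}\right)\right) = 191029 + \left(-153 + \left(\left(-319\right) \left(- \frac{1}{179}\right)\right)^{2} + 15 \left(\left(-319\right) \left(- \frac{1}{179}\right)\right)\right) = 191029 + \left(-153 + \left(\frac{319}{179}\right)^{2} + 15 \cdot \frac{319}{179}\right) = 191029 + \left(-153 + \frac{101761}{32041} + \frac{4785}{179}\right) = 191029 - \frac{3943997}{32041} = \frac{6116816192}{32041}$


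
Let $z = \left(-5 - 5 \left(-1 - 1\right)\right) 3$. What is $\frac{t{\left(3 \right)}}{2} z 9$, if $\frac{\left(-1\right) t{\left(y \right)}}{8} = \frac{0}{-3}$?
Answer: $0$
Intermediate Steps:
$t{\left(y \right)} = 0$ ($t{\left(y \right)} = - 8 \frac{0}{-3} = - 8 \cdot 0 \left(- \frac{1}{3}\right) = \left(-8\right) 0 = 0$)
$z = 15$ ($z = \left(-5 - -10\right) 3 = \left(-5 + 10\right) 3 = 5 \cdot 3 = 15$)
$\frac{t{\left(3 \right)}}{2} z 9 = \frac{0}{2} \cdot 15 \cdot 9 = 0 \cdot \frac{1}{2} \cdot 15 \cdot 9 = 0 \cdot 15 \cdot 9 = 0 \cdot 9 = 0$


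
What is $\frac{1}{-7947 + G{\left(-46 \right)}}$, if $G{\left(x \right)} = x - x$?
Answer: $- \frac{1}{7947} \approx -0.00012583$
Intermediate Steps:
$G{\left(x \right)} = 0$
$\frac{1}{-7947 + G{\left(-46 \right)}} = \frac{1}{-7947 + 0} = \frac{1}{-7947} = - \frac{1}{7947}$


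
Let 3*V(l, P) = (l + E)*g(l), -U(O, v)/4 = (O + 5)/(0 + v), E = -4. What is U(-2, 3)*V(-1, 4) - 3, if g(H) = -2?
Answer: -49/3 ≈ -16.333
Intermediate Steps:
U(O, v) = -4*(5 + O)/v (U(O, v) = -4*(O + 5)/(0 + v) = -4*(5 + O)/v)
V(l, P) = 8/3 - 2*l/3 (V(l, P) = ((l - 4)*(-2))/3 = ((-4 + l)*(-2))/3 = (8 - 2*l)/3 = 8/3 - 2*l/3)
U(-2, 3)*V(-1, 4) - 3 = (4*(-5 - 1*(-2))/3)*(8/3 - 2/3*(-1)) - 3 = (4*(1/3)*(-5 + 2))*(8/3 + 2/3) - 3 = (4*(1/3)*(-3))*(10/3) - 3 = -4*10/3 - 3 = -40/3 - 3 = -49/3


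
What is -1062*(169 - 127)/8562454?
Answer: -22302/4281227 ≈ -0.0052093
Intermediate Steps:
-1062*(169 - 127)/8562454 = -1062*42*(1/8562454) = -44604*1/8562454 = -22302/4281227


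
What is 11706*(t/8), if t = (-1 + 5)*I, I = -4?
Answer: -23412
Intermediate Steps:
t = -16 (t = (-1 + 5)*(-4) = 4*(-4) = -16)
11706*(t/8) = 11706*(-16/8) = 11706*(-16*1/8) = 11706*(-2) = -23412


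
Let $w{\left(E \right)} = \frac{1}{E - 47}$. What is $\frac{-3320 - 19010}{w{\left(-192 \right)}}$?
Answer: $5336870$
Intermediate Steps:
$w{\left(E \right)} = \frac{1}{-47 + E}$
$\frac{-3320 - 19010}{w{\left(-192 \right)}} = \frac{-3320 - 19010}{\frac{1}{-47 - 192}} = - \frac{22330}{\frac{1}{-239}} = - \frac{22330}{- \frac{1}{239}} = \left(-22330\right) \left(-239\right) = 5336870$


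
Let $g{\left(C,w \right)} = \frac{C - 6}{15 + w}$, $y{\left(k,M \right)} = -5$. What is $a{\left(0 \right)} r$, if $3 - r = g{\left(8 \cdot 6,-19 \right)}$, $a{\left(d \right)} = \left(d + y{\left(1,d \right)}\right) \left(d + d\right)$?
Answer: $0$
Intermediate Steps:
$g{\left(C,w \right)} = \frac{-6 + C}{15 + w}$
$a{\left(d \right)} = 2 d \left(-5 + d\right)$ ($a{\left(d \right)} = \left(d - 5\right) \left(d + d\right) = \left(-5 + d\right) 2 d = 2 d \left(-5 + d\right)$)
$r = \frac{27}{2}$ ($r = 3 - \frac{-6 + 8 \cdot 6}{15 - 19} = 3 - \frac{-6 + 48}{-4} = 3 - \left(- \frac{1}{4}\right) 42 = 3 - - \frac{21}{2} = 3 + \frac{21}{2} = \frac{27}{2} \approx 13.5$)
$a{\left(0 \right)} r = 2 \cdot 0 \left(-5 + 0\right) \frac{27}{2} = 2 \cdot 0 \left(-5\right) \frac{27}{2} = 0 \cdot \frac{27}{2} = 0$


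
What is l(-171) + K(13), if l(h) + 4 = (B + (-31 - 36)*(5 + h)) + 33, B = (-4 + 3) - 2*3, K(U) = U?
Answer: 11157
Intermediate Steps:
B = -7 (B = -1 - 6 = -7)
l(h) = -313 - 67*h (l(h) = -4 + ((-7 + (-31 - 36)*(5 + h)) + 33) = -4 + ((-7 - 67*(5 + h)) + 33) = -4 + ((-7 + (-335 - 67*h)) + 33) = -4 + ((-342 - 67*h) + 33) = -4 + (-309 - 67*h) = -313 - 67*h)
l(-171) + K(13) = (-313 - 67*(-171)) + 13 = (-313 + 11457) + 13 = 11144 + 13 = 11157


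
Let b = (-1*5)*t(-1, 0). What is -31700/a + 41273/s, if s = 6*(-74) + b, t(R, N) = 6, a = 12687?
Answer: -179552117/2004546 ≈ -89.573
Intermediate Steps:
b = -30 (b = -1*5*6 = -5*6 = -30)
s = -474 (s = 6*(-74) - 30 = -444 - 30 = -474)
-31700/a + 41273/s = -31700/12687 + 41273/(-474) = -31700*1/12687 + 41273*(-1/474) = -31700/12687 - 41273/474 = -179552117/2004546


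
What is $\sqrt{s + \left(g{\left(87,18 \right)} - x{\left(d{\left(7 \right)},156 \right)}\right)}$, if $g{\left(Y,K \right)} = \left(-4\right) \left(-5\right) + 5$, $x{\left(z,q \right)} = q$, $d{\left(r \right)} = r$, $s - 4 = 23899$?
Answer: $2 \sqrt{5943} \approx 154.18$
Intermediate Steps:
$s = 23903$ ($s = 4 + 23899 = 23903$)
$g{\left(Y,K \right)} = 25$ ($g{\left(Y,K \right)} = 20 + 5 = 25$)
$\sqrt{s + \left(g{\left(87,18 \right)} - x{\left(d{\left(7 \right)},156 \right)}\right)} = \sqrt{23903 + \left(25 - 156\right)} = \sqrt{23903 - 131} = \sqrt{23772} = 2 \sqrt{5943}$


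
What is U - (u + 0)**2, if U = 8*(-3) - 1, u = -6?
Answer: -61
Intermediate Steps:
U = -25 (U = -24 - 1 = -25)
U - (u + 0)**2 = -25 - (-6 + 0)**2 = -25 - 1*(-6)**2 = -25 - 1*36 = -25 - 36 = -61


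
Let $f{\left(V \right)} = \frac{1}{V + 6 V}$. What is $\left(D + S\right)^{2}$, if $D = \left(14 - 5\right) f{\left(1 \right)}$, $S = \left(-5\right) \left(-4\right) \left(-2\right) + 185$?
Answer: $\frac{1048576}{49} \approx 21400.0$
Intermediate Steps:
$f{\left(V \right)} = \frac{1}{7 V}$
$S = 145$ ($S = 20 \left(-2\right) + 185 = -40 + 185 = 145$)
$D = \frac{9}{7}$ ($D = \left(14 - 5\right) \frac{1}{7 \cdot 1} = 9 \cdot \frac{1}{7} \cdot 1 = 9 \cdot \frac{1}{7} = \frac{9}{7} \approx 1.2857$)
$\left(D + S\right)^{2} = \left(\frac{9}{7} + 145\right)^{2} = \left(\frac{1024}{7}\right)^{2} = \frac{1048576}{49}$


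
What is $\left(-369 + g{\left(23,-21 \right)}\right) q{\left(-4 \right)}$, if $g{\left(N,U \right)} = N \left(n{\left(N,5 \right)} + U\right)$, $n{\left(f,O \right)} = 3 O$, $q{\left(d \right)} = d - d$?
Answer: $0$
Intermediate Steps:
$q{\left(d \right)} = 0$
$g{\left(N,U \right)} = N \left(15 + U\right)$ ($g{\left(N,U \right)} = N \left(3 \cdot 5 + U\right) = N \left(15 + U\right)$)
$\left(-369 + g{\left(23,-21 \right)}\right) q{\left(-4 \right)} = \left(-369 + 23 \left(15 - 21\right)\right) 0 = \left(-369 + 23 \left(-6\right)\right) 0 = \left(-369 - 138\right) 0 = \left(-507\right) 0 = 0$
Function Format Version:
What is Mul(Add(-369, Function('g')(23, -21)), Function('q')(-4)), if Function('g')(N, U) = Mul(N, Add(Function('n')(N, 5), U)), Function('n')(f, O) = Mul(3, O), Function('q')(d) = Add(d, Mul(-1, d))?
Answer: 0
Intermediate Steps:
Function('q')(d) = 0
Function('g')(N, U) = Mul(N, Add(15, U)) (Function('g')(N, U) = Mul(N, Add(Mul(3, 5), U)) = Mul(N, Add(15, U)))
Mul(Add(-369, Function('g')(23, -21)), Function('q')(-4)) = Mul(Add(-369, Mul(23, Add(15, -21))), 0) = Mul(Add(-369, Mul(23, -6)), 0) = Mul(Add(-369, -138), 0) = Mul(-507, 0) = 0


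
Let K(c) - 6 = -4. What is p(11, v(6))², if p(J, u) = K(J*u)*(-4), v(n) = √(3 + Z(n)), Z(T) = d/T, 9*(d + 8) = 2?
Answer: 64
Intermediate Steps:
d = -70/9 (d = -8 + (⅑)*2 = -8 + 2/9 = -70/9 ≈ -7.7778)
K(c) = 2 (K(c) = 6 - 4 = 2)
Z(T) = -70/(9*T)
v(n) = √(3 - 70/(9*n))
p(J, u) = -8 (p(J, u) = 2*(-4) = -8)
p(11, v(6))² = (-8)² = 64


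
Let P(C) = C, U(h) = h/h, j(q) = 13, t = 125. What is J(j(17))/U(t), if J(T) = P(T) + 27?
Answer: 40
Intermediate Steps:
U(h) = 1
J(T) = 27 + T (J(T) = T + 27 = 27 + T)
J(j(17))/U(t) = (27 + 13)/1 = 40*1 = 40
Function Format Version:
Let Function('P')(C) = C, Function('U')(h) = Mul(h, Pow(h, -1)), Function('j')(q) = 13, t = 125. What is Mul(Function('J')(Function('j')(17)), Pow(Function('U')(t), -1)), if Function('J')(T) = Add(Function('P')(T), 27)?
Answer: 40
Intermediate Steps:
Function('U')(h) = 1
Function('J')(T) = Add(27, T) (Function('J')(T) = Add(T, 27) = Add(27, T))
Mul(Function('J')(Function('j')(17)), Pow(Function('U')(t), -1)) = Mul(Add(27, 13), Pow(1, -1)) = Mul(40, 1) = 40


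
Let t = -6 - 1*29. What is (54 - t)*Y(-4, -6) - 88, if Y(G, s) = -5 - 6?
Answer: -1067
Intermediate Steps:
Y(G, s) = -11
t = -35 (t = -6 - 29 = -35)
(54 - t)*Y(-4, -6) - 88 = (54 - 1*(-35))*(-11) - 88 = (54 + 35)*(-11) - 88 = 89*(-11) - 88 = -979 - 88 = -1067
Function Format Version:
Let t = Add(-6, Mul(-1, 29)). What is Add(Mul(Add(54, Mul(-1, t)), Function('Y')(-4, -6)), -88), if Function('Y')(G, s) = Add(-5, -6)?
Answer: -1067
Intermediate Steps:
Function('Y')(G, s) = -11
t = -35 (t = Add(-6, -29) = -35)
Add(Mul(Add(54, Mul(-1, t)), Function('Y')(-4, -6)), -88) = Add(Mul(Add(54, Mul(-1, -35)), -11), -88) = Add(Mul(Add(54, 35), -11), -88) = Add(Mul(89, -11), -88) = Add(-979, -88) = -1067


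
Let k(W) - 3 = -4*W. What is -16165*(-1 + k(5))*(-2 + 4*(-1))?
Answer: -1745820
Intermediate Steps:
k(W) = 3 - 4*W
-16165*(-1 + k(5))*(-2 + 4*(-1)) = -16165*(-1 + (3 - 4*5))*(-2 + 4*(-1)) = -16165*(-1 + (3 - 20))*(-2 - 4) = -16165*(-1 - 17)*(-6) = -(-290970)*(-6) = -16165*108 = -1745820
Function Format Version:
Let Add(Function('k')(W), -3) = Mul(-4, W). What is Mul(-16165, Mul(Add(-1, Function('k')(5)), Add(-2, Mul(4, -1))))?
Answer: -1745820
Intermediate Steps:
Function('k')(W) = Add(3, Mul(-4, W))
Mul(-16165, Mul(Add(-1, Function('k')(5)), Add(-2, Mul(4, -1)))) = Mul(-16165, Mul(Add(-1, Add(3, Mul(-4, 5))), Add(-2, Mul(4, -1)))) = Mul(-16165, Mul(Add(-1, Add(3, -20)), Add(-2, -4))) = Mul(-16165, Mul(Add(-1, -17), -6)) = Mul(-16165, Mul(-18, -6)) = Mul(-16165, 108) = -1745820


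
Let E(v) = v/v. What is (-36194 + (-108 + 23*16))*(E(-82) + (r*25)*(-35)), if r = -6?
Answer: -188689434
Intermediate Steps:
E(v) = 1
(-36194 + (-108 + 23*16))*(E(-82) + (r*25)*(-35)) = (-36194 + (-108 + 23*16))*(1 - 6*25*(-35)) = (-36194 + (-108 + 368))*(1 - 150*(-35)) = (-36194 + 260)*(1 + 5250) = -35934*5251 = -188689434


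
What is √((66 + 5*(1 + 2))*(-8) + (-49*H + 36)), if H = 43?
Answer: I*√2719 ≈ 52.144*I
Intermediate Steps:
√((66 + 5*(1 + 2))*(-8) + (-49*H + 36)) = √((66 + 5*(1 + 2))*(-8) + (-49*43 + 36)) = √((66 + 5*3)*(-8) + (-2107 + 36)) = √((66 + 15)*(-8) - 2071) = √(81*(-8) - 2071) = √(-648 - 2071) = √(-2719) = I*√2719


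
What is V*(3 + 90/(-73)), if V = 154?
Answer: 19866/73 ≈ 272.14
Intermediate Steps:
V*(3 + 90/(-73)) = 154*(3 + 90/(-73)) = 154*(3 + 90*(-1/73)) = 154*(3 - 90/73) = 154*(129/73) = 19866/73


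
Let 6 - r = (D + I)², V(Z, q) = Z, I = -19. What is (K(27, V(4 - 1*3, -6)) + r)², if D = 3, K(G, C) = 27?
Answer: 49729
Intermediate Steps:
r = -250 (r = 6 - (3 - 19)² = 6 - 1*(-16)² = 6 - 1*256 = 6 - 256 = -250)
(K(27, V(4 - 1*3, -6)) + r)² = (27 - 250)² = (-223)² = 49729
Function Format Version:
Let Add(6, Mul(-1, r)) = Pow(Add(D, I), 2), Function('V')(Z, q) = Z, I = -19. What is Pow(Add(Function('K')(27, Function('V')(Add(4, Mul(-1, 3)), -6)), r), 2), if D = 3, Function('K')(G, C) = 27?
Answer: 49729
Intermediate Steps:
r = -250 (r = Add(6, Mul(-1, Pow(Add(3, -19), 2))) = Add(6, Mul(-1, Pow(-16, 2))) = Add(6, Mul(-1, 256)) = Add(6, -256) = -250)
Pow(Add(Function('K')(27, Function('V')(Add(4, Mul(-1, 3)), -6)), r), 2) = Pow(Add(27, -250), 2) = Pow(-223, 2) = 49729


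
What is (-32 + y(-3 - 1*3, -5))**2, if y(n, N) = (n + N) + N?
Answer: 2304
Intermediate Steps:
y(n, N) = n + 2*N (y(n, N) = (N + n) + N = n + 2*N)
(-32 + y(-3 - 1*3, -5))**2 = (-32 + ((-3 - 1*3) + 2*(-5)))**2 = (-32 + ((-3 - 3) - 10))**2 = (-32 + (-6 - 10))**2 = (-32 - 16)**2 = (-48)**2 = 2304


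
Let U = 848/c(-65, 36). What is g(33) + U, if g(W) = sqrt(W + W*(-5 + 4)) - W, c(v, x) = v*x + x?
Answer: -4805/144 ≈ -33.368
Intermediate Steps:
c(v, x) = x + v*x
g(W) = -W (g(W) = sqrt(W + W*(-1)) - W = sqrt(W - W) - W = sqrt(0) - W = 0 - W = -W)
U = -53/144 (U = 848/((36*(1 - 65))) = 848/((36*(-64))) = 848/(-2304) = 848*(-1/2304) = -53/144 ≈ -0.36806)
g(33) + U = -1*33 - 53/144 = -33 - 53/144 = -4805/144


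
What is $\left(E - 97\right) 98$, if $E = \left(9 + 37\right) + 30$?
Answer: $-2058$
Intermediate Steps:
$E = 76$ ($E = 46 + 30 = 76$)
$\left(E - 97\right) 98 = \left(76 - 97\right) 98 = \left(-21\right) 98 = -2058$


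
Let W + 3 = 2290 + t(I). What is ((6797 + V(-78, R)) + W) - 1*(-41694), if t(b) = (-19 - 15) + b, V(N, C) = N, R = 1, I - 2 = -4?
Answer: 50664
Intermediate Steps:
I = -2 (I = 2 - 4 = -2)
t(b) = -34 + b
W = 2251 (W = -3 + (2290 + (-34 - 2)) = -3 + (2290 - 36) = -3 + 2254 = 2251)
((6797 + V(-78, R)) + W) - 1*(-41694) = ((6797 - 78) + 2251) - 1*(-41694) = (6719 + 2251) + 41694 = 8970 + 41694 = 50664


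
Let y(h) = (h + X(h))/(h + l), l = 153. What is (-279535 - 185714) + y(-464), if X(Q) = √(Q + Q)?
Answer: -144691975/311 - 4*I*√58/311 ≈ -4.6525e+5 - 0.097952*I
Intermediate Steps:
X(Q) = √2*√Q (X(Q) = √(2*Q) = √2*√Q)
y(h) = (h + √2*√h)/(153 + h) (y(h) = (h + √2*√h)/(h + 153) = (h + √2*√h)/(153 + h))
(-279535 - 185714) + y(-464) = (-279535 - 185714) + (-464 + √2*√(-464))/(153 - 464) = -465249 + (-464 + √2*(4*I*√29))/(-311) = -465249 - (-464 + 4*I*√58)/311 = -465249 + (464/311 - 4*I*√58/311) = -144691975/311 - 4*I*√58/311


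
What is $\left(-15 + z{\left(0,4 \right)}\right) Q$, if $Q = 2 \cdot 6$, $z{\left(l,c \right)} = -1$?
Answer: $-192$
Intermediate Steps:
$Q = 12$
$\left(-15 + z{\left(0,4 \right)}\right) Q = \left(-15 - 1\right) 12 = \left(-16\right) 12 = -192$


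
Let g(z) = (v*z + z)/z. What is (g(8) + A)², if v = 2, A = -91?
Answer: 7744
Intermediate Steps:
g(z) = 3 (g(z) = (2*z + z)/z = (3*z)/z = 3)
(g(8) + A)² = (3 - 91)² = (-88)² = 7744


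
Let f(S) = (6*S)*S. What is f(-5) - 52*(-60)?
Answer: 3270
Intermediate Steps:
f(S) = 6*S²
f(-5) - 52*(-60) = 6*(-5)² - 52*(-60) = 6*25 + 3120 = 150 + 3120 = 3270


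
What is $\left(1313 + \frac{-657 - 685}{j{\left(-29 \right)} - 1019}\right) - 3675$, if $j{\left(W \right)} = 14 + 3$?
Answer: $- \frac{1182691}{501} \approx -2360.7$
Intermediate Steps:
$j{\left(W \right)} = 17$
$\left(1313 + \frac{-657 - 685}{j{\left(-29 \right)} - 1019}\right) - 3675 = \left(1313 + \frac{-657 - 685}{17 - 1019}\right) - 3675 = \left(1313 - \frac{1342}{-1002}\right) - 3675 = \left(1313 - - \frac{671}{501}\right) - 3675 = \left(1313 + \frac{671}{501}\right) - 3675 = \frac{658484}{501} - 3675 = - \frac{1182691}{501}$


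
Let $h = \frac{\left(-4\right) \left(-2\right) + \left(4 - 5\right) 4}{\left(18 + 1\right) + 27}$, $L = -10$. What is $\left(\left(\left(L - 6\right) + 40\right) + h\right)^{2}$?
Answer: $\frac{306916}{529} \approx 580.18$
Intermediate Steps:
$h = \frac{2}{23}$ ($h = \frac{8 - 4}{19 + 27} = \frac{8 - 4}{46} = 4 \cdot \frac{1}{46} = \frac{2}{23} \approx 0.086957$)
$\left(\left(\left(L - 6\right) + 40\right) + h\right)^{2} = \left(\left(\left(-10 - 6\right) + 40\right) + \frac{2}{23}\right)^{2} = \left(\left(-16 + 40\right) + \frac{2}{23}\right)^{2} = \left(24 + \frac{2}{23}\right)^{2} = \left(\frac{554}{23}\right)^{2} = \frac{306916}{529}$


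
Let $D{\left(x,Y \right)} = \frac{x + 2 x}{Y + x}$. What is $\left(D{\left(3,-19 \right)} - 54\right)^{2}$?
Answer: $\frac{762129}{256} \approx 2977.1$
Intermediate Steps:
$D{\left(x,Y \right)} = \frac{3 x}{Y + x}$
$\left(D{\left(3,-19 \right)} - 54\right)^{2} = \left(3 \cdot 3 \frac{1}{-19 + 3} - 54\right)^{2} = \left(3 \cdot 3 \frac{1}{-16} - 54\right)^{2} = \left(3 \cdot 3 \left(- \frac{1}{16}\right) - 54\right)^{2} = \left(- \frac{9}{16} - 54\right)^{2} = \left(- \frac{873}{16}\right)^{2} = \frac{762129}{256}$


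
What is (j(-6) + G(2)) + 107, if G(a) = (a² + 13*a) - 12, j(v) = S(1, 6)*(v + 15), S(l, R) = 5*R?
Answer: 395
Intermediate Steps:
j(v) = 450 + 30*v (j(v) = (5*6)*(v + 15) = 30*(15 + v) = 450 + 30*v)
G(a) = -12 + a² + 13*a
(j(-6) + G(2)) + 107 = ((450 + 30*(-6)) + (-12 + 2² + 13*2)) + 107 = ((450 - 180) + (-12 + 4 + 26)) + 107 = (270 + 18) + 107 = 288 + 107 = 395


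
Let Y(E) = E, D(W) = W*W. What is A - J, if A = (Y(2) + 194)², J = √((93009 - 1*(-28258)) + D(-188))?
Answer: 38416 - √156611 ≈ 38020.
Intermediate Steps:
D(W) = W²
J = √156611 (J = √((93009 - 1*(-28258)) + (-188)²) = √((93009 + 28258) + 35344) = √(121267 + 35344) = √156611 ≈ 395.74)
A = 38416 (A = (2 + 194)² = 196² = 38416)
A - J = 38416 - √156611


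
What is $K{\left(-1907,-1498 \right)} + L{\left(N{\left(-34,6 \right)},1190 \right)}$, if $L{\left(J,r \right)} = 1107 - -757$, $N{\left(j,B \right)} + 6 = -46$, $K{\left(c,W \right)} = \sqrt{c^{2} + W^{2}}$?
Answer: $1864 + \sqrt{5880653} \approx 4289.0$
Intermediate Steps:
$K{\left(c,W \right)} = \sqrt{W^{2} + c^{2}}$
$N{\left(j,B \right)} = -52$ ($N{\left(j,B \right)} = -6 - 46 = -52$)
$L{\left(J,r \right)} = 1864$ ($L{\left(J,r \right)} = 1107 + 757 = 1864$)
$K{\left(-1907,-1498 \right)} + L{\left(N{\left(-34,6 \right)},1190 \right)} = \sqrt{\left(-1498\right)^{2} + \left(-1907\right)^{2}} + 1864 = \sqrt{2244004 + 3636649} + 1864 = \sqrt{5880653} + 1864 = 1864 + \sqrt{5880653}$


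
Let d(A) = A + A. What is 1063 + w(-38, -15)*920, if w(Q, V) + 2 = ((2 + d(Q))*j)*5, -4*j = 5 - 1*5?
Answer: -777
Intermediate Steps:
j = 0 (j = -(5 - 1*5)/4 = -(5 - 5)/4 = -¼*0 = 0)
d(A) = 2*A
w(Q, V) = -2 (w(Q, V) = -2 + ((2 + 2*Q)*0)*5 = -2 + 0*5 = -2 + 0 = -2)
1063 + w(-38, -15)*920 = 1063 - 2*920 = 1063 - 1840 = -777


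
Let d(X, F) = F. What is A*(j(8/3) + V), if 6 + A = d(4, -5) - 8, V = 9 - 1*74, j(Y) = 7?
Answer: 1102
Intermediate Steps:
V = -65 (V = 9 - 74 = -65)
A = -19 (A = -6 + (-5 - 8) = -6 - 13 = -19)
A*(j(8/3) + V) = -19*(7 - 65) = -19*(-58) = 1102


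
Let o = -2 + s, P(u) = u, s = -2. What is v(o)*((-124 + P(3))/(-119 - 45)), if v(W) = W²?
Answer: 484/41 ≈ 11.805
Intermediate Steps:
o = -4 (o = -2 - 2 = -4)
v(o)*((-124 + P(3))/(-119 - 45)) = (-4)²*((-124 + 3)/(-119 - 45)) = 16*(-121/(-164)) = 16*(-121*(-1/164)) = 16*(121/164) = 484/41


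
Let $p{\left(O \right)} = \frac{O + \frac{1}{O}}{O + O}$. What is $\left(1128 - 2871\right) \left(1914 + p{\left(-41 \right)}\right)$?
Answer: $- \frac{5609453325}{1681} \approx -3.337 \cdot 10^{6}$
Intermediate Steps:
$p{\left(O \right)} = \frac{O + \frac{1}{O}}{2 O}$
$\left(1128 - 2871\right) \left(1914 + p{\left(-41 \right)}\right) = \left(1128 - 2871\right) \left(1914 + \frac{1 + \left(-41\right)^{2}}{2 \cdot 1681}\right) = - 1743 \left(1914 + \frac{1}{2} \cdot \frac{1}{1681} \left(1 + 1681\right)\right) = - 1743 \left(1914 + \frac{1}{2} \cdot \frac{1}{1681} \cdot 1682\right) = - 1743 \left(1914 + \frac{841}{1681}\right) = \left(-1743\right) \frac{3218275}{1681} = - \frac{5609453325}{1681}$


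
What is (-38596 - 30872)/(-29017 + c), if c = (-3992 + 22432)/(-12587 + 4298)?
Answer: 575820252/240540353 ≈ 2.3939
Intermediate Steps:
c = -18440/8289 (c = 18440/(-8289) = 18440*(-1/8289) = -18440/8289 ≈ -2.2246)
(-38596 - 30872)/(-29017 + c) = (-38596 - 30872)/(-29017 - 18440/8289) = -69468/(-240540353/8289) = -69468*(-8289/240540353) = 575820252/240540353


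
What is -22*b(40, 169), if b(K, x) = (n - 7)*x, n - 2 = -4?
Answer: 33462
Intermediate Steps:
n = -2 (n = 2 - 4 = -2)
b(K, x) = -9*x (b(K, x) = (-2 - 7)*x = -9*x)
-22*b(40, 169) = -(-198)*169 = -22*(-1521) = 33462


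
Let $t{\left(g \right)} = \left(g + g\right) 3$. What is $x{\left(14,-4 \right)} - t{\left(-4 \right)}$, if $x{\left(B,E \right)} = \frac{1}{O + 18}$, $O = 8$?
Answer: $\frac{625}{26} \approx 24.038$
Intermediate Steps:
$x{\left(B,E \right)} = \frac{1}{26}$ ($x{\left(B,E \right)} = \frac{1}{8 + 18} = \frac{1}{26}$)
$t{\left(g \right)} = 6 g$ ($t{\left(g \right)} = 2 g 3 = 6 g$)
$x{\left(14,-4 \right)} - t{\left(-4 \right)} = \frac{1}{26} - 6 \left(-4\right) = \frac{1}{26} - -24 = \frac{1}{26} + 24 = \frac{625}{26}$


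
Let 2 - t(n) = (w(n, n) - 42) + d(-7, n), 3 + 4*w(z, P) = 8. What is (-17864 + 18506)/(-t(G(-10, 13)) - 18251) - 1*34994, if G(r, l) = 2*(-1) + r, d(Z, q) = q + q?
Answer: -2564047942/73271 ≈ -34994.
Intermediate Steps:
d(Z, q) = 2*q
G(r, l) = -2 + r
w(z, P) = 5/4 (w(z, P) = -¾ + (¼)*8 = -¾ + 2 = 5/4)
t(n) = 171/4 - 2*n (t(n) = 2 - ((5/4 - 42) + 2*n) = 2 - (-163/4 + 2*n) = 2 + (163/4 - 2*n) = 171/4 - 2*n)
(-17864 + 18506)/(-t(G(-10, 13)) - 18251) - 1*34994 = (-17864 + 18506)/(-(171/4 - 2*(-2 - 10)) - 18251) - 1*34994 = 642/(-(171/4 - 2*(-12)) - 18251) - 34994 = 642/(-(171/4 + 24) - 18251) - 34994 = 642/(-1*267/4 - 18251) - 34994 = 642/(-267/4 - 18251) - 34994 = 642/(-73271/4) - 34994 = 642*(-4/73271) - 34994 = -2568/73271 - 34994 = -2564047942/73271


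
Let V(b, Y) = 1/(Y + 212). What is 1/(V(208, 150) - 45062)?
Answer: -362/16312443 ≈ -2.2192e-5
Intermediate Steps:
V(b, Y) = 1/(212 + Y)
1/(V(208, 150) - 45062) = 1/(1/(212 + 150) - 45062) = 1/(1/362 - 45062) = 1/(-16312443/362) = -362/16312443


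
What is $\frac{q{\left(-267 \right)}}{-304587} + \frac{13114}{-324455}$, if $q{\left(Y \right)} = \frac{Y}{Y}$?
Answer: $- \frac{3994678373}{98824775085} \approx -0.040422$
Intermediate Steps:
$q{\left(Y \right)} = 1$
$\frac{q{\left(-267 \right)}}{-304587} + \frac{13114}{-324455} = 1 \frac{1}{-304587} + \frac{13114}{-324455} = 1 \left(- \frac{1}{304587}\right) + 13114 \left(- \frac{1}{324455}\right) = - \frac{1}{304587} - \frac{13114}{324455} = - \frac{3994678373}{98824775085}$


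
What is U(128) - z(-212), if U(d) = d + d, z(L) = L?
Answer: 468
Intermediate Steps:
U(d) = 2*d
U(128) - z(-212) = 2*128 - 1*(-212) = 256 + 212 = 468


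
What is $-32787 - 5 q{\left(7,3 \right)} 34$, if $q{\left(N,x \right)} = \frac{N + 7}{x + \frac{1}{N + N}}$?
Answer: $- \frac{1443161}{43} \approx -33562.0$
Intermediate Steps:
$q{\left(N,x \right)} = \frac{7 + N}{x + \frac{1}{2 N}}$
$-32787 - 5 q{\left(7,3 \right)} 34 = -32787 - 5 \cdot 2 \cdot 7 \frac{1}{1 + 2 \cdot 7 \cdot 3} \left(7 + 7\right) 34 = -32787 - 5 \cdot 2 \cdot 7 \frac{1}{1 + 42} \cdot 14 \cdot 34 = -32787 - 5 \cdot 2 \cdot 7 \cdot \frac{1}{43} \cdot 14 \cdot 34 = -32787 - 5 \cdot \frac{196}{43} \cdot 34 = -32787 - \frac{980}{43} \cdot 34 = -32787 - \frac{33320}{43} = - \frac{1443161}{43}$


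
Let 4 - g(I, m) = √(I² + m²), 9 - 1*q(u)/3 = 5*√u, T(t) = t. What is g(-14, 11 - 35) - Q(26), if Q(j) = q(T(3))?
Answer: -23 - 2*√193 + 15*√3 ≈ -24.804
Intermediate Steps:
q(u) = 27 - 15*√u
Q(j) = 27 - 15*√3
g(I, m) = 4 - √(I² + m²)
g(-14, 11 - 35) - Q(26) = (4 - √((-14)² + (11 - 35)²)) - (27 - 15*√3) = (4 - √(196 + (-24)²)) + (-27 + 15*√3) = (4 - √(196 + 576)) + (-27 + 15*√3) = (4 - √772) + (-27 + 15*√3) = (4 - 2*√193) + (-27 + 15*√3) = -23 - 2*√193 + 15*√3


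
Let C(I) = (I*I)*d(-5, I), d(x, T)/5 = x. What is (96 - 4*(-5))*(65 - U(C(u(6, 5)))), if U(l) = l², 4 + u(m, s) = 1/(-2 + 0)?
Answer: -118887965/4 ≈ -2.9722e+7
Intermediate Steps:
u(m, s) = -9/2 (u(m, s) = -4 + 1/(-2 + 0) = -4 + 1/(-2) = -4 - ½ = -9/2)
d(x, T) = 5*x
C(I) = -25*I² (C(I) = (I*I)*(5*(-5)) = I²*(-25) = -25*I²)
(96 - 4*(-5))*(65 - U(C(u(6, 5)))) = (96 - 4*(-5))*(65 - (-25*(-9/2)²)²) = (96 + 20)*(65 - (-25*81/4)²) = 116*(65 - (-2025/4)²) = 116*(65 - 1*4100625/16) = 116*(65 - 4100625/16) = 116*(-4099585/16) = -118887965/4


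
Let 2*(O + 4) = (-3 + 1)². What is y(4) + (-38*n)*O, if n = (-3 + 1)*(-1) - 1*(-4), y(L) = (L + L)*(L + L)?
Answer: 520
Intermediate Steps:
y(L) = 4*L² (y(L) = (2*L)*(2*L) = 4*L²)
n = 6 (n = -2*(-1) + 4 = 2 + 4 = 6)
O = -2 (O = -4 + (-3 + 1)²/2 = -4 + (½)*(-2)² = -4 + (½)*4 = -4 + 2 = -2)
y(4) + (-38*n)*O = 4*4² - 38*6*(-2) = 4*16 - 228*(-2) = 64 + 456 = 520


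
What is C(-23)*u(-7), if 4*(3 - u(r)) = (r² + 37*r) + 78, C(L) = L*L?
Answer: 19044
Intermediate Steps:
C(L) = L²
u(r) = -33/2 - 37*r/4 - r²/4 (u(r) = 3 - ((r² + 37*r) + 78)/4 = 3 - (78 + r² + 37*r)/4 = 3 + (-39/2 - 37*r/4 - r²/4) = -33/2 - 37*r/4 - r²/4)
C(-23)*u(-7) = (-23)²*(-33/2 - 37/4*(-7) - ¼*(-7)²) = 529*(-33/2 + 259/4 - ¼*49) = 529*(-33/2 + 259/4 - 49/4) = 529*36 = 19044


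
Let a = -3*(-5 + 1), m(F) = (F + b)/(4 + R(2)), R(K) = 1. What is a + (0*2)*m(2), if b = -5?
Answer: 12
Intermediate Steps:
m(F) = -1 + F/5 (m(F) = (F - 5)/(4 + 1) = (-5 + F)/5 = (-5 + F)*(1/5) = -1 + F/5)
a = 12 (a = -3*(-4) = 12)
a + (0*2)*m(2) = 12 + (0*2)*(-1 + (1/5)*2) = 12 + 0*(-1 + 2/5) = 12 + 0*(-3/5) = 12 + 0 = 12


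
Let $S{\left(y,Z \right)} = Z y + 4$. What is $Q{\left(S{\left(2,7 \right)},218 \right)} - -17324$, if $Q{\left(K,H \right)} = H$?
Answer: $17542$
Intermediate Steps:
$S{\left(y,Z \right)} = 4 + Z y$
$Q{\left(S{\left(2,7 \right)},218 \right)} - -17324 = 218 - -17324 = 218 + 17324 = 17542$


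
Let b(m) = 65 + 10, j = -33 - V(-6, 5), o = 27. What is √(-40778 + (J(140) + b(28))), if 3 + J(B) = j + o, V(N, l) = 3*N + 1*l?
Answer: I*√40699 ≈ 201.74*I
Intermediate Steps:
V(N, l) = l + 3*N (V(N, l) = 3*N + l = l + 3*N)
j = -20 (j = -33 - (5 + 3*(-6)) = -33 - (5 - 18) = -33 - 1*(-13) = -33 + 13 = -20)
J(B) = 4 (J(B) = -3 + (-20 + 27) = -3 + 7 = 4)
b(m) = 75
√(-40778 + (J(140) + b(28))) = √(-40778 + (4 + 75)) = √(-40778 + 79) = √(-40699) = I*√40699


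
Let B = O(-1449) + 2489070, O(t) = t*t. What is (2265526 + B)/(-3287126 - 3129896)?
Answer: -6854197/6417022 ≈ -1.0681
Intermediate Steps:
O(t) = t²
B = 4588671 (B = (-1449)² + 2489070 = 2099601 + 2489070 = 4588671)
(2265526 + B)/(-3287126 - 3129896) = (2265526 + 4588671)/(-3287126 - 3129896) = 6854197/(-6417022) = 6854197*(-1/6417022) = -6854197/6417022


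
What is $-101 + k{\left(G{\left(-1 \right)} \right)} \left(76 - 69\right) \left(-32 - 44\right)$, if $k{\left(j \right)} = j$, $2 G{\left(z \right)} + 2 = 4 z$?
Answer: $1495$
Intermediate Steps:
$G{\left(z \right)} = -1 + 2 z$ ($G{\left(z \right)} = -1 + \frac{4 z}{2} = -1 + 2 z$)
$-101 + k{\left(G{\left(-1 \right)} \right)} \left(76 - 69\right) \left(-32 - 44\right) = -101 + \left(-1 + 2 \left(-1\right)\right) \left(76 - 69\right) \left(-32 - 44\right) = -101 + \left(-1 - 2\right) 7 \left(-76\right) = -101 - -1596 = -101 + 1596 = 1495$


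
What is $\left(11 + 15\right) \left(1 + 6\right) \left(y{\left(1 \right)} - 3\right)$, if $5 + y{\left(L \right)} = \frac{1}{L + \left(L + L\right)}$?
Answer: $- \frac{4186}{3} \approx -1395.3$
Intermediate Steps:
$y{\left(L \right)} = -5 + \frac{1}{3 L}$ ($y{\left(L \right)} = -5 + \frac{1}{L + \left(L + L\right)} = -5 + \frac{1}{L + 2 L} = -5 + \frac{1}{3 L}$)
$\left(11 + 15\right) \left(1 + 6\right) \left(y{\left(1 \right)} - 3\right) = \left(11 + 15\right) \left(1 + 6\right) \left(\left(-5 + \frac{1}{3 \cdot 1}\right) - 3\right) = 26 \cdot 7 \left(\left(-5 + \frac{1}{3} \cdot 1\right) - 3\right) = 26 \cdot 7 \left(\left(-5 + \frac{1}{3}\right) - 3\right) = 26 \cdot 7 \left(- \frac{14}{3} - 3\right) = 26 \cdot 7 \left(- \frac{23}{3}\right) = 26 \left(- \frac{161}{3}\right) = - \frac{4186}{3}$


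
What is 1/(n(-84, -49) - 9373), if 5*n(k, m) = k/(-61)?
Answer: -305/2858681 ≈ -0.00010669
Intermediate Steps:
n(k, m) = -k/305 (n(k, m) = (k/(-61))/5 = (k*(-1/61))/5 = (-k/61)/5 = -k/305)
1/(n(-84, -49) - 9373) = 1/(-1/305*(-84) - 9373) = 1/(84/305 - 9373) = 1/(-2858681/305) = -305/2858681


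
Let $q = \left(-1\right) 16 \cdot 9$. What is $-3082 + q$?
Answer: $-3226$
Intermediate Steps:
$q = -144$ ($q = \left(-16\right) 9 = -144$)
$-3082 + q = -3082 - 144 = -3226$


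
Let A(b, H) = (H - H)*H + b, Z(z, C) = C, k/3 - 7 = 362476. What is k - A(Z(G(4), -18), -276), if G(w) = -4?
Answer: 1087467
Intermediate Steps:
k = 1087449 (k = 21 + 3*362476 = 21 + 1087428 = 1087449)
A(b, H) = b (A(b, H) = 0*H + b = 0 + b = b)
k - A(Z(G(4), -18), -276) = 1087449 - 1*(-18) = 1087449 + 18 = 1087467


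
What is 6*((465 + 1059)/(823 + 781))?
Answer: 2286/401 ≈ 5.7007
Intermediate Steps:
6*((465 + 1059)/(823 + 781)) = 6*(1524/1604) = 6*(1524*(1/1604)) = 6*(381/401) = 2286/401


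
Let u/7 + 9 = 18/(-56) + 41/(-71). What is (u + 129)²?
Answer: 287539849/80656 ≈ 3565.0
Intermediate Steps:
u = -19679/284 (u = -63 + 7*(18/(-56) + 41/(-71)) = -63 + 7*(18*(-1/56) + 41*(-1/71)) = -63 + 7*(-9/28 - 41/71) = -63 + 7*(-1787/1988) = -63 - 1787/284 = -19679/284 ≈ -69.292)
(u + 129)² = (-19679/284 + 129)² = (16957/284)² = 287539849/80656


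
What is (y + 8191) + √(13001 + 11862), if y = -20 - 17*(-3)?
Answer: 8222 + 23*√47 ≈ 8379.7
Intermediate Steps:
y = 31 (y = -20 + 51 = 31)
(y + 8191) + √(13001 + 11862) = (31 + 8191) + √(13001 + 11862) = 8222 + √24863 = 8222 + 23*√47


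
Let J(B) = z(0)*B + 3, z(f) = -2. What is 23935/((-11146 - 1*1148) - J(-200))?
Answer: -23935/12697 ≈ -1.8851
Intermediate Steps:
J(B) = 3 - 2*B (J(B) = -2*B + 3 = 3 - 2*B)
23935/((-11146 - 1*1148) - J(-200)) = 23935/((-11146 - 1*1148) - (3 - 2*(-200))) = 23935/((-11146 - 1148) - (3 + 400)) = 23935/(-12294 - 1*403) = 23935/(-12294 - 403) = 23935/(-12697) = 23935*(-1/12697) = -23935/12697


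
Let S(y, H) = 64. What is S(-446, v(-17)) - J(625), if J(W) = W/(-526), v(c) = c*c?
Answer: 34289/526 ≈ 65.188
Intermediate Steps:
v(c) = c**2
J(W) = -W/526 (J(W) = W*(-1/526) = -W/526)
S(-446, v(-17)) - J(625) = 64 - (-1)*625/526 = 64 - 1*(-625/526) = 64 + 625/526 = 34289/526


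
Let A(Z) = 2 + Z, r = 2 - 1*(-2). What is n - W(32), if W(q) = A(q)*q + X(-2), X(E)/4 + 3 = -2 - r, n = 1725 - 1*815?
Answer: -142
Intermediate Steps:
r = 4 (r = 2 + 2 = 4)
n = 910 (n = 1725 - 815 = 910)
X(E) = -36 (X(E) = -12 + 4*(-2 - 1*4) = -12 + 4*(-2 - 4) = -12 + 4*(-6) = -12 - 24 = -36)
W(q) = -36 + q*(2 + q) (W(q) = (2 + q)*q - 36 = q*(2 + q) - 36 = -36 + q*(2 + q))
n - W(32) = 910 - (-36 + 32*(2 + 32)) = 910 - (-36 + 32*34) = 910 - (-36 + 1088) = 910 - 1*1052 = 910 - 1052 = -142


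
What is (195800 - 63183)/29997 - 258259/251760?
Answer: 8546886899/2517348240 ≈ 3.3952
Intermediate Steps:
(195800 - 63183)/29997 - 258259/251760 = 132617*(1/29997) - 258259*1/251760 = 132617/29997 - 258259/251760 = 8546886899/2517348240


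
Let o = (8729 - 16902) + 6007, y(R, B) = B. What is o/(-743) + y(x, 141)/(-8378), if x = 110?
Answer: 18041985/6224854 ≈ 2.8984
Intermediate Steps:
o = -2166 (o = -8173 + 6007 = -2166)
o/(-743) + y(x, 141)/(-8378) = -2166/(-743) + 141/(-8378) = -2166*(-1/743) + 141*(-1/8378) = 2166/743 - 141/8378 = 18041985/6224854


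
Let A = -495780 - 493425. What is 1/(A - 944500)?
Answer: -1/1933705 ≈ -5.1714e-7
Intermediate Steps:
A = -989205
1/(A - 944500) = 1/(-989205 - 944500) = 1/(-1933705) = -1/1933705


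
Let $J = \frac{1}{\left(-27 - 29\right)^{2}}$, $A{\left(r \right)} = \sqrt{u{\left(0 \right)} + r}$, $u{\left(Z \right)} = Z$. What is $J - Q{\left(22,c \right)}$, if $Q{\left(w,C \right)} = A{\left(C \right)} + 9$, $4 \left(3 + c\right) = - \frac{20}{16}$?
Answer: $- \frac{28223}{3136} - \frac{i \sqrt{53}}{4} \approx -8.9997 - 1.82 i$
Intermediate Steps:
$c = - \frac{53}{16}$ ($c = -3 + \frac{\left(-20\right) \frac{1}{16}}{4} = -3 + \frac{1}{4} \left(- \frac{5}{4}\right) = -3 - \frac{5}{16} = - \frac{53}{16} \approx -3.3125$)
$A{\left(r \right)} = \sqrt{r}$ ($A{\left(r \right)} = \sqrt{0 + r} = \sqrt{r}$)
$Q{\left(w,C \right)} = 9 + \sqrt{C}$ ($Q{\left(w,C \right)} = \sqrt{C} + 9 = 9 + \sqrt{C}$)
$J = \frac{1}{3136}$ ($J = \frac{1}{\left(-56\right)^{2}} = \frac{1}{3136} \approx 0.00031888$)
$J - Q{\left(22,c \right)} = \frac{1}{3136} - \left(9 + \sqrt{- \frac{53}{16}}\right) = \frac{1}{3136} - \left(9 + \frac{i \sqrt{53}}{4}\right) = - \frac{28223}{3136} - \frac{i \sqrt{53}}{4}$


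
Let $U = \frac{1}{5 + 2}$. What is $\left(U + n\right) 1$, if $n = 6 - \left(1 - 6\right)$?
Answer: $\frac{78}{7} \approx 11.143$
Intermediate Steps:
$n = 11$ ($n = 6 - \left(1 - 6\right) = 6 - -5 = 6 + 5 = 11$)
$U = \frac{1}{7} \approx 0.14286$
$\left(U + n\right) 1 = \left(\frac{1}{7} + 11\right) 1 = \frac{78}{7} \cdot 1 = \frac{78}{7}$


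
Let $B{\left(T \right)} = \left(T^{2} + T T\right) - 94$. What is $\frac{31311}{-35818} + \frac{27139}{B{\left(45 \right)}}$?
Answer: $\frac{424099193}{70848004} \approx 5.986$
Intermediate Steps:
$B{\left(T \right)} = -94 + 2 T^{2}$ ($B{\left(T \right)} = \left(T^{2} + T^{2}\right) - 94 = 2 T^{2} - 94 = -94 + 2 T^{2}$)
$\frac{31311}{-35818} + \frac{27139}{B{\left(45 \right)}} = \frac{31311}{-35818} + \frac{27139}{-94 + 2 \cdot 45^{2}} = 31311 \left(- \frac{1}{35818}\right) + \frac{27139}{-94 + 2 \cdot 2025} = - \frac{31311}{35818} + \frac{27139}{-94 + 4050} = - \frac{31311}{35818} + \frac{27139}{3956} = \frac{424099193}{70848004}$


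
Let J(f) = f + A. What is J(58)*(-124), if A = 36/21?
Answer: -51832/7 ≈ -7404.6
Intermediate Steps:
A = 12/7 (A = 36*(1/21) = 12/7 ≈ 1.7143)
J(f) = 12/7 + f (J(f) = f + 12/7 = 12/7 + f)
J(58)*(-124) = (12/7 + 58)*(-124) = (418/7)*(-124) = -51832/7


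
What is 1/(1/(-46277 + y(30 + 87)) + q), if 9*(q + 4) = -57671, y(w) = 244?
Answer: -414297/2656426340 ≈ -0.00015596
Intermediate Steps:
q = -57707/9 (q = -4 + (⅑)*(-57671) = -4 - 57671/9 = -57707/9 ≈ -6411.9)
1/(1/(-46277 + y(30 + 87)) + q) = 1/(1/(-46277 + 244) - 57707/9) = 1/(1/(-46033) - 57707/9) = 1/(-1/46033 - 57707/9) = 1/(-2656426340/414297) = -414297/2656426340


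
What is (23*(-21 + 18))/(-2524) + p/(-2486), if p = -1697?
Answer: 2227381/3137332 ≈ 0.70996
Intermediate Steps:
(23*(-21 + 18))/(-2524) + p/(-2486) = (23*(-21 + 18))/(-2524) - 1697/(-2486) = (23*(-3))*(-1/2524) - 1697*(-1/2486) = -69*(-1/2524) + 1697/2486 = 69/2524 + 1697/2486 = 2227381/3137332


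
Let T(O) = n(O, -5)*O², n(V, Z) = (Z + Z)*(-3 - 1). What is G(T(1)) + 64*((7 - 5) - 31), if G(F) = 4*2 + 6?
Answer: -1842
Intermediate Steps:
n(V, Z) = -8*Z (n(V, Z) = (2*Z)*(-4) = -8*Z)
T(O) = 40*O² (T(O) = (-8*(-5))*O² = 40*O²)
G(F) = 14 (G(F) = 8 + 6 = 14)
G(T(1)) + 64*((7 - 5) - 31) = 14 + 64*((7 - 5) - 31) = 14 + 64*(2 - 31) = 14 + 64*(-29) = 14 - 1856 = -1842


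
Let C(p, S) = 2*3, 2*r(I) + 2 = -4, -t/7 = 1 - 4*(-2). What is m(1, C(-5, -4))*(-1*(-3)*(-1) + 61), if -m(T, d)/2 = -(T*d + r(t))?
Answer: 348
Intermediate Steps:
t = -63 (t = -7*(1 - 4*(-2)) = -7*(1 + 8) = -7*9 = -63)
r(I) = -3 (r(I) = -1 + (½)*(-4) = -1 - 2 = -3)
C(p, S) = 6
m(T, d) = -6 + 2*T*d (m(T, d) = -(-2)*(T*d - 3) = -(-2)*(-3 + T*d) = -2*(3 - T*d) = -6 + 2*T*d)
m(1, C(-5, -4))*(-1*(-3)*(-1) + 61) = (-6 + 2*1*6)*(-1*(-3)*(-1) + 61) = (-6 + 12)*(3*(-1) + 61) = 6*(-3 + 61) = 6*58 = 348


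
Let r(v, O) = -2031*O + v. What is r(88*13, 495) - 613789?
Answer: -1617990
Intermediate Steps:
r(v, O) = v - 2031*O
r(88*13, 495) - 613789 = (88*13 - 2031*495) - 613789 = (1144 - 1005345) - 613789 = -1004201 - 613789 = -1617990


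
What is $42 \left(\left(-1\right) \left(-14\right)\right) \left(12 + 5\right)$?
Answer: $9996$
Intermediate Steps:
$42 \left(\left(-1\right) \left(-14\right)\right) \left(12 + 5\right) = 42 \cdot 14 \cdot 17 = 588 \cdot 17 = 9996$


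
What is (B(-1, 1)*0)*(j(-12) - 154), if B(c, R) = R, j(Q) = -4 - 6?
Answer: 0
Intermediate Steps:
j(Q) = -10
(B(-1, 1)*0)*(j(-12) - 154) = (1*0)*(-10 - 154) = 0*(-164) = 0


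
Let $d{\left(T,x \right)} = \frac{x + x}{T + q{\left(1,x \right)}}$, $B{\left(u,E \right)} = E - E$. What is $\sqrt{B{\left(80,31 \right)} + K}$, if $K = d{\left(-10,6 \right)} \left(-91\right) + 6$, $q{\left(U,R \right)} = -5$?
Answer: $\frac{\sqrt{1970}}{5} \approx 8.8769$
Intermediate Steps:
$B{\left(u,E \right)} = 0$
$d{\left(T,x \right)} = \frac{2 x}{-5 + T}$ ($d{\left(T,x \right)} = \frac{x + x}{T - 5} = \frac{2 x}{-5 + T}$)
$K = \frac{394}{5}$ ($K = 2 \cdot 6 \frac{1}{-5 - 10} \left(-91\right) + 6 = 2 \cdot 6 \frac{1}{-15} \left(-91\right) + 6 = 2 \cdot 6 \left(- \frac{1}{15}\right) \left(-91\right) + 6 = \left(- \frac{4}{5}\right) \left(-91\right) + 6 = \frac{364}{5} + 6 = \frac{394}{5} \approx 78.8$)
$\sqrt{B{\left(80,31 \right)} + K} = \sqrt{0 + \frac{394}{5}} = \sqrt{\frac{394}{5}} = \frac{\sqrt{1970}}{5}$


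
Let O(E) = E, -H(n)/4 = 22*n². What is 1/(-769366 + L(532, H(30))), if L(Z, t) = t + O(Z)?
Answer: -1/848034 ≈ -1.1792e-6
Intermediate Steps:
H(n) = -88*n²
L(Z, t) = Z + t (L(Z, t) = t + Z = Z + t)
1/(-769366 + L(532, H(30))) = 1/(-769366 + (532 - 88*30²)) = 1/(-769366 + (532 - 88*900)) = 1/(-769366 + (532 - 79200)) = 1/(-769366 - 78668) = 1/(-848034) = -1/848034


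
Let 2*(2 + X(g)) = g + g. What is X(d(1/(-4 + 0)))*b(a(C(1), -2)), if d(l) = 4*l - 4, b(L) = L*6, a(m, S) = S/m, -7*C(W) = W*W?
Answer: -588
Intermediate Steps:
C(W) = -W**2/7 (C(W) = -W*W/7 = -W**2/7)
b(L) = 6*L
d(l) = -4 + 4*l
X(g) = -2 + g (X(g) = -2 + (g + g)/2 = -2 + (2*g)/2 = -2 + g)
X(d(1/(-4 + 0)))*b(a(C(1), -2)) = (-2 + (-4 + 4/(-4 + 0)))*(6*(-2/((-1/7*1**2)))) = (-2 + (-4 + 4/(-4)))*(6*(-2/((-1/7*1)))) = (-2 + (-4 + 4*(-1/4)))*(6*(-2/(-1/7))) = (-2 + (-4 - 1))*(6*(-2*(-7))) = (-2 - 5)*(6*14) = -7*84 = -588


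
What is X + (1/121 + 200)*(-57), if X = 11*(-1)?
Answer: -1380788/121 ≈ -11411.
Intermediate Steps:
X = -11
X + (1/121 + 200)*(-57) = -11 + (1/121 + 200)*(-57) = -11 + (24201/121)*(-57) = -11 - 1379457/121 = -1380788/121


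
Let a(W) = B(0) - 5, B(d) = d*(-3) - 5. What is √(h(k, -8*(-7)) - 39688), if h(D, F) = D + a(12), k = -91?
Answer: 3*I*√4421 ≈ 199.47*I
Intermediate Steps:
B(d) = -5 - 3*d (B(d) = -3*d - 5 = -5 - 3*d)
a(W) = -10 (a(W) = (-5 - 3*0) - 5 = (-5 + 0) - 5 = -5 - 5 = -10)
h(D, F) = -10 + D (h(D, F) = D - 10 = -10 + D)
√(h(k, -8*(-7)) - 39688) = √((-10 - 91) - 39688) = √(-101 - 39688) = √(-39789) = 3*I*√4421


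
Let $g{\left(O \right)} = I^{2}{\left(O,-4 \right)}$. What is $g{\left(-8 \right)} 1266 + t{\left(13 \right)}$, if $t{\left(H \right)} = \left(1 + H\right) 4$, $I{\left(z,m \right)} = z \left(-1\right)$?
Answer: $81080$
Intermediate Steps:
$I{\left(z,m \right)} = - z$
$g{\left(O \right)} = O^{2}$ ($g{\left(O \right)} = \left(- O\right)^{2} = O^{2}$)
$t{\left(H \right)} = 4 + 4 H$
$g{\left(-8 \right)} 1266 + t{\left(13 \right)} = \left(-8\right)^{2} \cdot 1266 + \left(4 + 4 \cdot 13\right) = 64 \cdot 1266 + \left(4 + 52\right) = 81024 + 56 = 81080$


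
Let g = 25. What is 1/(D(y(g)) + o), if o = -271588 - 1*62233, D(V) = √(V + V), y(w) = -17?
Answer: -333821/111436460075 - I*√34/111436460075 ≈ -2.9956e-6 - 5.2325e-11*I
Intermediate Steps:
D(V) = √2*√V (D(V) = √(2*V) = √2*√V)
o = -333821 (o = -271588 - 62233 = -333821)
1/(D(y(g)) + o) = 1/(√2*√(-17) - 333821) = 1/(√2*(I*√17) - 333821) = 1/(I*√34 - 333821) = 1/(-333821 + I*√34)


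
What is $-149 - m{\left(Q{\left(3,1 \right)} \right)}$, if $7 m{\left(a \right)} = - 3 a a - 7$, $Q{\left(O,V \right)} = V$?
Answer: $- \frac{1033}{7} \approx -147.57$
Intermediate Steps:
$m{\left(a \right)} = -1 - \frac{3 a^{2}}{7}$ ($m{\left(a \right)} = \frac{- 3 a a - 7}{7} = \frac{- 3 a^{2} - 7}{7} = \frac{-7 - 3 a^{2}}{7} = -1 - \frac{3 a^{2}}{7}$)
$-149 - m{\left(Q{\left(3,1 \right)} \right)} = -149 - \left(-1 - \frac{3 \cdot 1^{2}}{7}\right) = -149 - \left(-1 - \frac{3}{7}\right) = -149 - - \frac{10}{7} = -149 + \frac{10}{7} = - \frac{1033}{7}$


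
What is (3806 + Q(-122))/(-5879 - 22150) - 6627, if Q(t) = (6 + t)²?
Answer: -61921815/9343 ≈ -6627.6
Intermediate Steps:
(3806 + Q(-122))/(-5879 - 22150) - 6627 = (3806 + (6 - 122)²)/(-5879 - 22150) - 6627 = (3806 + (-116)²)/(-28029) - 6627 = (3806 + 13456)*(-1/28029) - 6627 = 17262*(-1/28029) - 6627 = -5754/9343 - 6627 = -61921815/9343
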